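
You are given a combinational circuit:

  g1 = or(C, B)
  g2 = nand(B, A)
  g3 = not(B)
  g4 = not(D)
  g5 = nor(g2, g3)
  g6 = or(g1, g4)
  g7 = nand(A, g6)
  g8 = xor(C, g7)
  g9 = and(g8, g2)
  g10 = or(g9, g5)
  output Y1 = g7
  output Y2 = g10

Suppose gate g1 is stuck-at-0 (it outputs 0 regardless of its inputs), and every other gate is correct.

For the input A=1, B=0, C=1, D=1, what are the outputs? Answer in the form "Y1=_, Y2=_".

Propagate with g1 forced: g1=0 [stuck-at-0], g2=1, g3=1, g4=0, g5=0, g6=0, g7=1, g8=0, g9=0, g10=0.
So the outputs are Y1=1, Y2=0. (Without the fault they would be Y1=0, Y2=1.)

Y1=1, Y2=0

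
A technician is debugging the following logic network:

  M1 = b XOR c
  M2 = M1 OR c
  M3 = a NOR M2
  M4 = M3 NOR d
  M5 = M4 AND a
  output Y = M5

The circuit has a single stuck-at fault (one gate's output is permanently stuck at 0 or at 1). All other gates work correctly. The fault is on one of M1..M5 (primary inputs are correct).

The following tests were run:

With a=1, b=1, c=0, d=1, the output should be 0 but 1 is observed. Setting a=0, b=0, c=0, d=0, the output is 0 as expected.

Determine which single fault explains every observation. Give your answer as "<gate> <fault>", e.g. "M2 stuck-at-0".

Fault-free values for test 1 (a=1, b=1, c=0, d=1): M1=1, M2=1, M3=0, M4=0, M5=0, giving Y=0. Observed 1.
Test 1: faults giving observed 1 are {M4 stuck-at-1, M5 stuck-at-1}.
Test 2 (a=0, b=0, c=0, d=0): fault-free M1=0, M2=0, M3=1, M4=0, M5=0 → 0; observed 0. Eliminates M5 stuck-at-1.
Only M4 stuck-at-1 is consistent with every test.

M4 stuck-at-1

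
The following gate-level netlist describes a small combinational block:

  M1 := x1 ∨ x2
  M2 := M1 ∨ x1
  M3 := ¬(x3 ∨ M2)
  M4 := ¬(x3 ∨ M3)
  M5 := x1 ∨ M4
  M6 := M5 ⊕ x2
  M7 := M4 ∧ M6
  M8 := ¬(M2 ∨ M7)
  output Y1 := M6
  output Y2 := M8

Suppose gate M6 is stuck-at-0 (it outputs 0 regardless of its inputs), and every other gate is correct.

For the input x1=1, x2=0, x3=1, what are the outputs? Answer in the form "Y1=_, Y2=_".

Y1=0, Y2=0

Propagate with M6 forced: M1=1, M2=1, M3=0, M4=0, M5=1, M6=0 [stuck-at-0], M7=0, M8=0.
So the outputs are Y1=0, Y2=0. (Without the fault they would be Y1=1, Y2=0.)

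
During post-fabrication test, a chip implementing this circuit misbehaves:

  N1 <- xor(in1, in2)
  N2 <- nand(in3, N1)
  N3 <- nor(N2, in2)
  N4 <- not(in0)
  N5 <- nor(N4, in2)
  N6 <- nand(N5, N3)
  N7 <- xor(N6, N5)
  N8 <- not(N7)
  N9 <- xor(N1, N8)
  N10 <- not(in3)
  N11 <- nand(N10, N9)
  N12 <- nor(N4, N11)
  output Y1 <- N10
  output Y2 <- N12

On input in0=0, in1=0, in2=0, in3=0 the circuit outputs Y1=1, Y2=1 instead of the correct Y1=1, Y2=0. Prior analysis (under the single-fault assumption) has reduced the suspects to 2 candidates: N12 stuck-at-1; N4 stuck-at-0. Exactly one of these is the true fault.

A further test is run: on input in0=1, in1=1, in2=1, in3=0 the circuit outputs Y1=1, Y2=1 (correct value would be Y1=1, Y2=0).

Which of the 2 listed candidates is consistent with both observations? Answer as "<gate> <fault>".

Evaluate each candidate on input in0=1, in1=1, in2=1, in3=0:
  N12 stuck-at-1: N1=0, N2=1, N3=0, N4=0, N5=0, N6=1, N7=1, N8=0, N9=0, N10=1, N11=1, N12=1 [stuck-at-1] → Y1=1, Y2=1 — matches
  N4 stuck-at-0: N1=0, N2=1, N3=0, N4=0 [stuck-at-0], N5=0, N6=1, N7=1, N8=0, N9=0, N10=1, N11=1, N12=0 → Y1=1, Y2=0 — eliminated
Only N12 stuck-at-1 reproduces the observed Y1=1, Y2=1.

N12 stuck-at-1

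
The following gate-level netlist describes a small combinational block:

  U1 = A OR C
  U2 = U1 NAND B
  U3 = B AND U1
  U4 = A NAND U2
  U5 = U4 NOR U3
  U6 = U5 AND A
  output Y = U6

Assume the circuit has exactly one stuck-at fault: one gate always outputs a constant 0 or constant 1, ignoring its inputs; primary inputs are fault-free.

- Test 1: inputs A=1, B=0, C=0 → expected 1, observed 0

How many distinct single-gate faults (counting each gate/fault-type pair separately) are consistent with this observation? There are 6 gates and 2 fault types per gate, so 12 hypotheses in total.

Fault-free: U1=1, U2=1, U3=0, U4=0, U5=1, U6=1 → 1. Observed 0.
  U1 stuck-at-0: output 1 ✗
  U1 stuck-at-1: output 1 ✗
  U2 stuck-at-0: output 0 ✓
  U2 stuck-at-1: output 1 ✗
  U3 stuck-at-0: output 1 ✗
  U3 stuck-at-1: output 0 ✓
  U4 stuck-at-0: output 1 ✗
  U4 stuck-at-1: output 0 ✓
  U5 stuck-at-0: output 0 ✓
  U5 stuck-at-1: output 1 ✗
  U6 stuck-at-0: output 0 ✓
  U6 stuck-at-1: output 1 ✗
Consistent faults: {U2 stuck-at-0, U3 stuck-at-1, U4 stuck-at-1, U5 stuck-at-0, U6 stuck-at-0} — 5 in all.

5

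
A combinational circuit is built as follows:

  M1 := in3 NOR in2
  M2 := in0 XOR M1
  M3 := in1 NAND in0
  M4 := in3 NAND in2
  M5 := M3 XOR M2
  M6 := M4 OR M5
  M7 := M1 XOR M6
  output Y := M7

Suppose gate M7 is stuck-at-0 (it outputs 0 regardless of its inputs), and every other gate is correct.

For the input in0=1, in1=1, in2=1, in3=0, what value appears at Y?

0

Propagate with M7 forced: M1=0, M2=1, M3=0, M4=1, M5=1, M6=1, M7=0 [stuck-at-0].
So Y = 0. (Without the fault it would be 1.)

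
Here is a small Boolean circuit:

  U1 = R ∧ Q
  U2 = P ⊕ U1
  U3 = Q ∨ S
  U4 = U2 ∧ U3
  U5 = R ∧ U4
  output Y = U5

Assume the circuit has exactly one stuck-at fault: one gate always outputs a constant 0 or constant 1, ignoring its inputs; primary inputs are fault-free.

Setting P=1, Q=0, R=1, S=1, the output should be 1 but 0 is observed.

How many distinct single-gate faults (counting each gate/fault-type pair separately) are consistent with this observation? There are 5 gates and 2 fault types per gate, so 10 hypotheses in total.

Fault-free: U1=0, U2=1, U3=1, U4=1, U5=1 → 1. Observed 0.
  U1 stuck-at-0: output 1 ✗
  U1 stuck-at-1: output 0 ✓
  U2 stuck-at-0: output 0 ✓
  U2 stuck-at-1: output 1 ✗
  U3 stuck-at-0: output 0 ✓
  U3 stuck-at-1: output 1 ✗
  U4 stuck-at-0: output 0 ✓
  U4 stuck-at-1: output 1 ✗
  U5 stuck-at-0: output 0 ✓
  U5 stuck-at-1: output 1 ✗
Consistent faults: {U1 stuck-at-1, U2 stuck-at-0, U3 stuck-at-0, U4 stuck-at-0, U5 stuck-at-0} — 5 in all.

5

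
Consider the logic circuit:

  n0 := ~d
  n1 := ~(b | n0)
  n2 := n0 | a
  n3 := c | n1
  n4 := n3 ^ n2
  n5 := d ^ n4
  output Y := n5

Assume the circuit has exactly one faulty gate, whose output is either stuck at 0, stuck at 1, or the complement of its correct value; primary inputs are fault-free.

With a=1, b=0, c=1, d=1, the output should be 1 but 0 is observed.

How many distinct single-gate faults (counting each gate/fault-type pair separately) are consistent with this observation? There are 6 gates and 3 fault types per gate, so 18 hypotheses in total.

8

Fault-free: n0=0, n1=1, n2=1, n3=1, n4=0, n5=1 → 1. Observed 0.
  n0: none of the 3 fault types match ✗
  n1: none of the 3 fault types match ✗
  n2: stuck-at-0, inverted output ✓; others ✗
  n3: stuck-at-0, inverted output ✓; others ✗
  n4: stuck-at-1, inverted output ✓; others ✗
  n5: stuck-at-0, inverted output ✓; others ✗
Consistent faults: {n2 stuck-at-0, n2 inverted output, n3 stuck-at-0, n3 inverted output, n4 stuck-at-1, n4 inverted output, n5 stuck-at-0, n5 inverted output} — 8 in all.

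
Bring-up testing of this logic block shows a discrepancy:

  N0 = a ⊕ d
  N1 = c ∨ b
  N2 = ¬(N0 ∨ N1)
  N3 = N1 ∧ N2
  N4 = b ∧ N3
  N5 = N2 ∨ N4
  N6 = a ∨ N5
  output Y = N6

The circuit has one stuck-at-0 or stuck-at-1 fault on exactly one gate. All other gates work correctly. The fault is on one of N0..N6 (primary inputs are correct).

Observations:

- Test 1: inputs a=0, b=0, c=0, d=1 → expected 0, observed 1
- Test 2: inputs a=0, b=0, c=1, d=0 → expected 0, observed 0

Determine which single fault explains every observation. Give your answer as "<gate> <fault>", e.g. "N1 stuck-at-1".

Fault-free values for test 1 (a=0, b=0, c=0, d=1): N0=1, N1=0, N2=0, N3=0, N4=0, N5=0, N6=0, giving Y=0. Observed 1.
Test 1: faults giving observed 1 are {N0 stuck-at-0, N2 stuck-at-1, N4 stuck-at-1, N5 stuck-at-1, N6 stuck-at-1}.
Test 2 (a=0, b=0, c=1, d=0): fault-free N0=0, N1=1, N2=0, N3=0, N4=0, N5=0, N6=0 → 0; observed 0. Eliminates N2 stuck-at-1, N4 stuck-at-1, N5 stuck-at-1, N6 stuck-at-1.
Only N0 stuck-at-0 is consistent with every test.

N0 stuck-at-0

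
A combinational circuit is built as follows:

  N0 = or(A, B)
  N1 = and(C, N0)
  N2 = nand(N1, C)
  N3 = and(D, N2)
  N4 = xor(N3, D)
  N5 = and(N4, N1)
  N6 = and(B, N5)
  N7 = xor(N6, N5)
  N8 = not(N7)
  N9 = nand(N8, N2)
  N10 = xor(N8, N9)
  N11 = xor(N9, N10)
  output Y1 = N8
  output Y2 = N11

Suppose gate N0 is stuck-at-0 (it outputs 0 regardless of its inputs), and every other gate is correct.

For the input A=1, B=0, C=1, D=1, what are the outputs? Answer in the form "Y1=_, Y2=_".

Propagate with N0 forced: N0=0 [stuck-at-0], N1=0, N2=1, N3=1, N4=0, N5=0, N6=0, N7=0, N8=1, N9=0, N10=1, N11=1.
So the outputs are Y1=1, Y2=1. (Without the fault they would be Y1=0, Y2=0.)

Y1=1, Y2=1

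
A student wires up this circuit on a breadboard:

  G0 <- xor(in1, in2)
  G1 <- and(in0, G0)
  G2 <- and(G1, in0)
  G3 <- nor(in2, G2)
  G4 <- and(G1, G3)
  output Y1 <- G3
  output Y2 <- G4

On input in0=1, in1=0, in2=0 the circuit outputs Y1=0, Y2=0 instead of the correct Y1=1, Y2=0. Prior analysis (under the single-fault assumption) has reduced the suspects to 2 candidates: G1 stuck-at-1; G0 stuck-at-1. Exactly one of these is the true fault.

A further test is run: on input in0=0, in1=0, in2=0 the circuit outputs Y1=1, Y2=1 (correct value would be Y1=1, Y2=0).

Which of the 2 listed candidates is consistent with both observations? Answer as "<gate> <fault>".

Evaluate each candidate on input in0=0, in1=0, in2=0:
  G1 stuck-at-1: G0=0, G1=1 [stuck-at-1], G2=0, G3=1, G4=1 → Y1=1, Y2=1 — matches
  G0 stuck-at-1: G0=1 [stuck-at-1], G1=0, G2=0, G3=1, G4=0 → Y1=1, Y2=0 — eliminated
Only G1 stuck-at-1 reproduces the observed Y1=1, Y2=1.

G1 stuck-at-1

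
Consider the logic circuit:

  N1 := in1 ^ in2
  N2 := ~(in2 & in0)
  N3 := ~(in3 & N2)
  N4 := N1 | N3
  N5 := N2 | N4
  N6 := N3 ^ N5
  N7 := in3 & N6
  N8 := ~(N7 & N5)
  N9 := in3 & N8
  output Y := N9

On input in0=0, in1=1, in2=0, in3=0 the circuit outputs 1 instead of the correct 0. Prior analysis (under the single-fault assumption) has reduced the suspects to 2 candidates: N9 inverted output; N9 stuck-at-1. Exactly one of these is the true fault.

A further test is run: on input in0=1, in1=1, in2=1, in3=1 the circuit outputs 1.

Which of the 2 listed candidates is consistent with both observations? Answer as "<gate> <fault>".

Evaluate each candidate on input in0=1, in1=1, in2=1, in3=1:
  N9 inverted output: N1=0, N2=0, N3=1, N4=1, N5=1, N6=0, N7=0, N8=1, N9=0 [inverted output] → 0 — eliminated
  N9 stuck-at-1: N1=0, N2=0, N3=1, N4=1, N5=1, N6=0, N7=0, N8=1, N9=1 [stuck-at-1] → 1 — matches
Only N9 stuck-at-1 reproduces the observed 1.

N9 stuck-at-1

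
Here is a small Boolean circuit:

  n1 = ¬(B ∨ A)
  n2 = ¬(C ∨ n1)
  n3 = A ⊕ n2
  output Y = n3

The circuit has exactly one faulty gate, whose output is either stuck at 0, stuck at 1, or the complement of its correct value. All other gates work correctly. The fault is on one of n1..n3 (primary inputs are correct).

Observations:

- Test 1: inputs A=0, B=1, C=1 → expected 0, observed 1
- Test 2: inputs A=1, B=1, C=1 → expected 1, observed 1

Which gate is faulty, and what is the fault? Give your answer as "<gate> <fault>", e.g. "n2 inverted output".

n3 stuck-at-1

Fault-free values for test 1 (A=0, B=1, C=1): n1=0, n2=0, n3=0, giving Y=0. Observed 1.
Test 1: faults giving observed 1 are {n2 stuck-at-1, n2 inverted output, n3 stuck-at-1, n3 inverted output}.
Test 2 (A=1, B=1, C=1): fault-free n1=0, n2=0, n3=1 → 1; observed 1. Eliminates n2 stuck-at-1, n2 inverted output, n3 inverted output.
Only n3 stuck-at-1 is consistent with every test.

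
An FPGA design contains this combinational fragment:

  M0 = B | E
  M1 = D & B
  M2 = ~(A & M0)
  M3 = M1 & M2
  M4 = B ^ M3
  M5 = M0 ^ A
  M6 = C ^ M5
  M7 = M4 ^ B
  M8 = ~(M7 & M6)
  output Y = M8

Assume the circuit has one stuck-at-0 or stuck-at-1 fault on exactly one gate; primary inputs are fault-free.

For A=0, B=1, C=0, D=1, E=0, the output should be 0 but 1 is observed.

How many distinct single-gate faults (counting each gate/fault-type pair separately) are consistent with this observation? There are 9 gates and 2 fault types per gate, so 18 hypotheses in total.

Fault-free: M0=1, M1=1, M2=1, M3=1, M4=0, M5=1, M6=1, M7=1, M8=0 → 0. Observed 1.
  M0: stuck-at-0 ✓; others ✗
  M1: stuck-at-0 ✓; others ✗
  M2: stuck-at-0 ✓; others ✗
  M3: stuck-at-0 ✓; others ✗
  M4: stuck-at-1 ✓; others ✗
  M5: stuck-at-0 ✓; others ✗
  M6: stuck-at-0 ✓; others ✗
  M7: stuck-at-0 ✓; others ✗
  M8: stuck-at-1 ✓; others ✗
Consistent faults: {M0 stuck-at-0, M1 stuck-at-0, M2 stuck-at-0, M3 stuck-at-0, M4 stuck-at-1, M5 stuck-at-0, M6 stuck-at-0, M7 stuck-at-0, M8 stuck-at-1} — 9 in all.

9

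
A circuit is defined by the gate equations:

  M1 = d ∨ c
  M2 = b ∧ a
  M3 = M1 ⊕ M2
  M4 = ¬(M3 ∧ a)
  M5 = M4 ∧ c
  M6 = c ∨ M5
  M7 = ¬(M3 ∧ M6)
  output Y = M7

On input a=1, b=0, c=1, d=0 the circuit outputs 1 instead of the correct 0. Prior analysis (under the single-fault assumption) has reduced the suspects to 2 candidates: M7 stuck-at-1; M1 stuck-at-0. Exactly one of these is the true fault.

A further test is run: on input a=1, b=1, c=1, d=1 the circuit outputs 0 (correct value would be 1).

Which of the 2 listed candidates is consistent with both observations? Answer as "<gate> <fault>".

Evaluate each candidate on input a=1, b=1, c=1, d=1:
  M7 stuck-at-1: M1=1, M2=1, M3=0, M4=1, M5=1, M6=1, M7=1 [stuck-at-1] → 1 — eliminated
  M1 stuck-at-0: M1=0 [stuck-at-0], M2=1, M3=1, M4=0, M5=0, M6=1, M7=0 → 0 — matches
Only M1 stuck-at-0 reproduces the observed 0.

M1 stuck-at-0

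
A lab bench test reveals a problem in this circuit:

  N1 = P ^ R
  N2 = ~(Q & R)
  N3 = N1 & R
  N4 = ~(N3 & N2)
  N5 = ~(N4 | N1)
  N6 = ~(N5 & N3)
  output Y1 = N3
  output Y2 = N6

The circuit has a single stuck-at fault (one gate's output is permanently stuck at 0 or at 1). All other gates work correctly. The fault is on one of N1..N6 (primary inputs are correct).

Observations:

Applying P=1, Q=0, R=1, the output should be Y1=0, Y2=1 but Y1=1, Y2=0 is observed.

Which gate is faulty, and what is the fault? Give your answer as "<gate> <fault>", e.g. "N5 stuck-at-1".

N3 stuck-at-1

Fault-free values for test 1 (P=1, Q=0, R=1): N1=0, N2=1, N3=0, N4=1, N5=0, N6=1, giving Y1=0, Y2=1. Observed Y1=1, Y2=0.
Test 1: faults giving observed Y1=1, Y2=0 are {N3 stuck-at-1}.
Only N3 stuck-at-1 is consistent with every test.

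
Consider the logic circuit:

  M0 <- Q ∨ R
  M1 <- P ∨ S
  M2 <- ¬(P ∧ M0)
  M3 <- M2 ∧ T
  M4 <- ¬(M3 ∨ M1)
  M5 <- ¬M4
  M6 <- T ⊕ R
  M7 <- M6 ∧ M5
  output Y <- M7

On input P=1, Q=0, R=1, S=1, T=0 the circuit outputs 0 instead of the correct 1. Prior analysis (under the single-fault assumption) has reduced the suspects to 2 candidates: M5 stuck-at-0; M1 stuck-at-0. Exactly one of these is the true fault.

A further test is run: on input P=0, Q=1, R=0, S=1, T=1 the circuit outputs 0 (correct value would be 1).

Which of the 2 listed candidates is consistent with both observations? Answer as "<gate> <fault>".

Evaluate each candidate on input P=0, Q=1, R=0, S=1, T=1:
  M5 stuck-at-0: M0=1, M1=1, M2=1, M3=1, M4=0, M5=0 [stuck-at-0], M6=1, M7=0 → 0 — matches
  M1 stuck-at-0: M0=1, M1=0 [stuck-at-0], M2=1, M3=1, M4=0, M5=1, M6=1, M7=1 → 1 — eliminated
Only M5 stuck-at-0 reproduces the observed 0.

M5 stuck-at-0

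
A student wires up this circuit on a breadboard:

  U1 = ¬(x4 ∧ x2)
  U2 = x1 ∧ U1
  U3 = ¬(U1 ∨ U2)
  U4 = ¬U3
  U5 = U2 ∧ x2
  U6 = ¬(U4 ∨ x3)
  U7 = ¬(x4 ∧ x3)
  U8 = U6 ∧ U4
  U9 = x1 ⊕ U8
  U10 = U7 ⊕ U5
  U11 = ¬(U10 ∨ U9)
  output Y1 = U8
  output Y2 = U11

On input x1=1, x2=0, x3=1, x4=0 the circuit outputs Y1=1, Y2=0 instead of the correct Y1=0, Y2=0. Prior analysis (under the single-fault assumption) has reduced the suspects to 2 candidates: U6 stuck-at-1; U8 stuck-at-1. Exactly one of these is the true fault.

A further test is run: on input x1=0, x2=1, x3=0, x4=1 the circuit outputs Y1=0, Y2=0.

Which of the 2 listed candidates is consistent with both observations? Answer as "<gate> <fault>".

Evaluate each candidate on input x1=0, x2=1, x3=0, x4=1:
  U6 stuck-at-1: U1=0, U2=0, U3=1, U4=0, U5=0, U6=1 [stuck-at-1], U7=1, U8=0, U9=0, U10=1, U11=0 → Y1=0, Y2=0 — matches
  U8 stuck-at-1: U1=0, U2=0, U3=1, U4=0, U5=0, U6=1, U7=1, U8=1 [stuck-at-1], U9=1, U10=1, U11=0 → Y1=1, Y2=0 — eliminated
Only U6 stuck-at-1 reproduces the observed Y1=0, Y2=0.

U6 stuck-at-1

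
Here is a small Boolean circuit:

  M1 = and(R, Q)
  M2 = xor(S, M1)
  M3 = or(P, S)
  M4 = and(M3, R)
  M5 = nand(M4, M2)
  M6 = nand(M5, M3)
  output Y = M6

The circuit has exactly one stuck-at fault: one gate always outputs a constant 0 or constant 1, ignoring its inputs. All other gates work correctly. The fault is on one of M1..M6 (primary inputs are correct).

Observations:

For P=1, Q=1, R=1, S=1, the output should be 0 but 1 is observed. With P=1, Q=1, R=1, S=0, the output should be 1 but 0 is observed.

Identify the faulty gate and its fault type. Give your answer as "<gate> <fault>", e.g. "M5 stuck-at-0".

M1 stuck-at-0

Fault-free values for test 1 (P=1, Q=1, R=1, S=1): M1=1, M2=0, M3=1, M4=1, M5=1, M6=0, giving Y=0. Observed 1.
Test 1: faults giving observed 1 are {M1 stuck-at-0, M2 stuck-at-1, M3 stuck-at-0, M5 stuck-at-0, M6 stuck-at-1}.
Test 2 (P=1, Q=1, R=1, S=0): fault-free M1=1, M2=1, M3=1, M4=1, M5=0, M6=1 → 1; observed 0. Eliminates M2 stuck-at-1, M3 stuck-at-0, M5 stuck-at-0, M6 stuck-at-1.
Only M1 stuck-at-0 is consistent with every test.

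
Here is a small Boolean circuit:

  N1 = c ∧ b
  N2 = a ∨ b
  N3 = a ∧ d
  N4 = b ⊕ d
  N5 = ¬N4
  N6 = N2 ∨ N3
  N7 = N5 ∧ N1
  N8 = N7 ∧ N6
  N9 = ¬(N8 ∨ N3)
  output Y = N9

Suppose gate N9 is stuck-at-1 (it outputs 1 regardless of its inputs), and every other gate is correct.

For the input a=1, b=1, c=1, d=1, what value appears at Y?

Propagate with N9 forced: N1=1, N2=1, N3=1, N4=0, N5=1, N6=1, N7=1, N8=1, N9=1 [stuck-at-1].
So Y = 1. (Without the fault it would be 0.)

1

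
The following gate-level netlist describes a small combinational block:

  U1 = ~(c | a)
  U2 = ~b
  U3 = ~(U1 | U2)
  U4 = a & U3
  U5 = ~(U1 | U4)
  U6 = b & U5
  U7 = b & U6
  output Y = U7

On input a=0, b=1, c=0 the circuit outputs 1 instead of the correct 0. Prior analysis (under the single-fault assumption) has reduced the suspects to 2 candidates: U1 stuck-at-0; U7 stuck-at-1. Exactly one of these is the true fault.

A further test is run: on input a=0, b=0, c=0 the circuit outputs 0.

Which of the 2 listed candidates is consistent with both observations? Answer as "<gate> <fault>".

U1 stuck-at-0

Evaluate each candidate on input a=0, b=0, c=0:
  U1 stuck-at-0: U1=0 [stuck-at-0], U2=1, U3=0, U4=0, U5=1, U6=0, U7=0 → 0 — matches
  U7 stuck-at-1: U1=1, U2=1, U3=0, U4=0, U5=0, U6=0, U7=1 [stuck-at-1] → 1 — eliminated
Only U1 stuck-at-0 reproduces the observed 0.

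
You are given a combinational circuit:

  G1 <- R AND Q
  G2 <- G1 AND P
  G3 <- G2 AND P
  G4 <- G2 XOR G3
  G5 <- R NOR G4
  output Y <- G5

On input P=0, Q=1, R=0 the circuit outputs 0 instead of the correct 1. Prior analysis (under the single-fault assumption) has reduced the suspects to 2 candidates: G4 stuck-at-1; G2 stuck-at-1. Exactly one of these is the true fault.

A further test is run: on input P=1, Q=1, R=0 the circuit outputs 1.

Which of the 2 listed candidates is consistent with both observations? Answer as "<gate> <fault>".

G2 stuck-at-1

Evaluate each candidate on input P=1, Q=1, R=0:
  G4 stuck-at-1: G1=0, G2=0, G3=0, G4=1 [stuck-at-1], G5=0 → 0 — eliminated
  G2 stuck-at-1: G1=0, G2=1 [stuck-at-1], G3=1, G4=0, G5=1 → 1 — matches
Only G2 stuck-at-1 reproduces the observed 1.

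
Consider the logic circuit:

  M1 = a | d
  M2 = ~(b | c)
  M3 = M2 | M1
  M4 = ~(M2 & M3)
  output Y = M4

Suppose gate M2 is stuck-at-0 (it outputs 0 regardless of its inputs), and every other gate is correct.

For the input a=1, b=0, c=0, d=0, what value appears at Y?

1

Propagate with M2 forced: M1=1, M2=0 [stuck-at-0], M3=1, M4=1.
So Y = 1. (Without the fault it would be 0.)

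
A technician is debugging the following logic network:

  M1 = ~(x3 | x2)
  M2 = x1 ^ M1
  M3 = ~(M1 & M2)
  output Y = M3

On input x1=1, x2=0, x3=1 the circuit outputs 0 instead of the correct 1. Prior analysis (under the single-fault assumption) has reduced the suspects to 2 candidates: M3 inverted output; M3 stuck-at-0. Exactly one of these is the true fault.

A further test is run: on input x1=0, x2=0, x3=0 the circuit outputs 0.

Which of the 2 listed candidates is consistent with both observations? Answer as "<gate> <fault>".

Evaluate each candidate on input x1=0, x2=0, x3=0:
  M3 inverted output: M1=1, M2=1, M3=1 [inverted output] → 1 — eliminated
  M3 stuck-at-0: M1=1, M2=1, M3=0 [stuck-at-0] → 0 — matches
Only M3 stuck-at-0 reproduces the observed 0.

M3 stuck-at-0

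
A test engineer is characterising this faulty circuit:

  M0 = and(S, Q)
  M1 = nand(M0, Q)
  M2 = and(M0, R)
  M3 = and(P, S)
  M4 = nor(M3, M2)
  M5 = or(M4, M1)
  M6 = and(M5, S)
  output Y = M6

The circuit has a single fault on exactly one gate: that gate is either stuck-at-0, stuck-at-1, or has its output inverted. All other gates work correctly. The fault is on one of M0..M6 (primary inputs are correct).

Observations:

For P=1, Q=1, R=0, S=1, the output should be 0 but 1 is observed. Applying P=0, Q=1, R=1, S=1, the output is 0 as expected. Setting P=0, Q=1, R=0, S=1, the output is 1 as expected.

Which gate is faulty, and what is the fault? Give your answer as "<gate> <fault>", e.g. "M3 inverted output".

Fault-free values for test 1 (P=1, Q=1, R=0, S=1): M0=1, M1=0, M2=0, M3=1, M4=0, M5=0, M6=0, giving Y=0. Observed 1.
Test 1: faults giving observed 1 are {M0 stuck-at-0, M0 inverted output, M1 stuck-at-1, M1 inverted output, M3 stuck-at-0, M3 inverted output, M4 stuck-at-1, M4 inverted output, M5 stuck-at-1, M5 inverted output, M6 stuck-at-1, M6 inverted output}.
Test 2 (P=0, Q=1, R=1, S=1): fault-free M0=1, M1=0, M2=1, M3=0, M4=0, M5=0, M6=0 → 0; observed 0. Eliminates M0 stuck-at-0, M0 inverted output, M1 stuck-at-1, M1 inverted output, M4 stuck-at-1, M4 inverted output, M5 stuck-at-1, M5 inverted output, M6 stuck-at-1, M6 inverted output.
Test 3 (P=0, Q=1, R=0, S=1): fault-free M0=1, M1=0, M2=0, M3=0, M4=1, M5=1, M6=1 → 1; observed 1. Eliminates M3 inverted output.
Only M3 stuck-at-0 is consistent with every test.

M3 stuck-at-0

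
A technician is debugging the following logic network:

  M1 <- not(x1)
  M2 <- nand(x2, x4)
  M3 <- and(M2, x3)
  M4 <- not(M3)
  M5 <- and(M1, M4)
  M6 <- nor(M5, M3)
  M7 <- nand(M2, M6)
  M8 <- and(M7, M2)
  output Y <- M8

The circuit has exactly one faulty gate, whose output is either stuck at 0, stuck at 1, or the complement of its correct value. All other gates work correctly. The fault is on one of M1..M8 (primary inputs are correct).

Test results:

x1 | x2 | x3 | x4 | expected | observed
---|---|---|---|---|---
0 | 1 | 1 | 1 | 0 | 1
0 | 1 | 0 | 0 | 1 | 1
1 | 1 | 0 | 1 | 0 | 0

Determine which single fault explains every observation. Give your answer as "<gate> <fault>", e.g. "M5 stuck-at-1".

Fault-free values for test 1 (x1=0, x2=1, x3=1, x4=1): M1=1, M2=0, M3=0, M4=1, M5=1, M6=0, M7=1, M8=0, giving Y=0. Observed 1.
Test 1: faults giving observed 1 are {M2 stuck-at-1, M2 inverted output, M8 stuck-at-1, M8 inverted output}.
Test 2 (x1=0, x2=1, x3=0, x4=0): fault-free M1=1, M2=1, M3=0, M4=1, M5=1, M6=0, M7=1, M8=1 → 1; observed 1. Eliminates M2 inverted output, M8 inverted output.
Test 3 (x1=1, x2=1, x3=0, x4=1): fault-free M1=0, M2=0, M3=0, M4=1, M5=0, M6=1, M7=1, M8=0 → 0; observed 0. Eliminates M8 stuck-at-1.
Only M2 stuck-at-1 is consistent with every test.

M2 stuck-at-1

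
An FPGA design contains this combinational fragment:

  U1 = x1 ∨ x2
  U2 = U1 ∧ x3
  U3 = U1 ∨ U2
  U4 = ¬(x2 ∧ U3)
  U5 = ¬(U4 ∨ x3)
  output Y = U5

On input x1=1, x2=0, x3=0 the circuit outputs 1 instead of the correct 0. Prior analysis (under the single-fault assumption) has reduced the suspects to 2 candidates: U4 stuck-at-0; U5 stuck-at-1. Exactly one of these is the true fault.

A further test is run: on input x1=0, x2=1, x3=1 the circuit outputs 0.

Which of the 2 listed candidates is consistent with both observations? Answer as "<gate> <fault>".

Evaluate each candidate on input x1=0, x2=1, x3=1:
  U4 stuck-at-0: U1=1, U2=1, U3=1, U4=0 [stuck-at-0], U5=0 → 0 — matches
  U5 stuck-at-1: U1=1, U2=1, U3=1, U4=0, U5=1 [stuck-at-1] → 1 — eliminated
Only U4 stuck-at-0 reproduces the observed 0.

U4 stuck-at-0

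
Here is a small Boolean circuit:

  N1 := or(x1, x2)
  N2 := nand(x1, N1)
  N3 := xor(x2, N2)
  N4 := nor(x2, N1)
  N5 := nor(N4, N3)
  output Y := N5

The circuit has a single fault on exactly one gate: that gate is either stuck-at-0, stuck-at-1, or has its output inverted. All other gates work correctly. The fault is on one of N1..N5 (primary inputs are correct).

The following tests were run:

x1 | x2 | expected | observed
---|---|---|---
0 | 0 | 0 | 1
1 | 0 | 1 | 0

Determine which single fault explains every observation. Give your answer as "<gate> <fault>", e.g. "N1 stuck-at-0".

N5 inverted output

Fault-free values for test 1 (x1=0, x2=0): N1=0, N2=1, N3=1, N4=1, N5=0, giving Y=0. Observed 1.
Test 1: faults giving observed 1 are {N5 stuck-at-1, N5 inverted output}.
Test 2 (x1=1, x2=0): fault-free N1=1, N2=0, N3=0, N4=0, N5=1 → 1; observed 0. Eliminates N5 stuck-at-1.
Only N5 inverted output is consistent with every test.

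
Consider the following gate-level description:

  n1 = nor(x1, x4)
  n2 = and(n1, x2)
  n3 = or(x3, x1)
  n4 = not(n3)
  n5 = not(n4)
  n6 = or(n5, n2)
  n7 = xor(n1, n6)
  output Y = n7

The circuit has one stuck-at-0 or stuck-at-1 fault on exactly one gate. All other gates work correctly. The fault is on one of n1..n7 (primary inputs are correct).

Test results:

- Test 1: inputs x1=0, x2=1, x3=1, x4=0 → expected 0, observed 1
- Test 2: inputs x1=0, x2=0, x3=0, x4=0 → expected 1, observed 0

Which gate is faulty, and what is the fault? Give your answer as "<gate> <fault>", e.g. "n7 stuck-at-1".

n1 stuck-at-0

Fault-free values for test 1 (x1=0, x2=1, x3=1, x4=0): n1=1, n2=1, n3=1, n4=0, n5=1, n6=1, n7=0, giving Y=0. Observed 1.
Test 1: faults giving observed 1 are {n1 stuck-at-0, n6 stuck-at-0, n7 stuck-at-1}.
Test 2 (x1=0, x2=0, x3=0, x4=0): fault-free n1=1, n2=0, n3=0, n4=1, n5=0, n6=0, n7=1 → 1; observed 0. Eliminates n6 stuck-at-0, n7 stuck-at-1.
Only n1 stuck-at-0 is consistent with every test.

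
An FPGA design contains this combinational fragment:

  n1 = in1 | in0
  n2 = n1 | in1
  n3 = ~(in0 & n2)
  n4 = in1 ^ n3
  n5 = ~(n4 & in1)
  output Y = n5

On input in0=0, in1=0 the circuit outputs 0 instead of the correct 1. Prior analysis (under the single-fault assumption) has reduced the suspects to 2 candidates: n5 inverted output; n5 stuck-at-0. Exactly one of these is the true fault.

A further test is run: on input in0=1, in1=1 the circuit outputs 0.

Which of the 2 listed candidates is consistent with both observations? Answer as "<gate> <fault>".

Evaluate each candidate on input in0=1, in1=1:
  n5 inverted output: n1=1, n2=1, n3=0, n4=1, n5=1 [inverted output] → 1 — eliminated
  n5 stuck-at-0: n1=1, n2=1, n3=0, n4=1, n5=0 [stuck-at-0] → 0 — matches
Only n5 stuck-at-0 reproduces the observed 0.

n5 stuck-at-0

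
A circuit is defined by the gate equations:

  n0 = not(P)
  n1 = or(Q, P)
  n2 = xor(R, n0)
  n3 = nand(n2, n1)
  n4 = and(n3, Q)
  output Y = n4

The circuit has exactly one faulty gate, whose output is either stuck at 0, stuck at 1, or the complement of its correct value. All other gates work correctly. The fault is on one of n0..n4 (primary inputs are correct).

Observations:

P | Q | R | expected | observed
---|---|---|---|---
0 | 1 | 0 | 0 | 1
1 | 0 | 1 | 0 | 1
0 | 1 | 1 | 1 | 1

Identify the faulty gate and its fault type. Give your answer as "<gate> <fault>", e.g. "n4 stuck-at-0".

n4 stuck-at-1

Fault-free values for test 1 (P=0, Q=1, R=0): n0=1, n1=1, n2=1, n3=0, n4=0, giving Y=0. Observed 1.
Test 1: faults giving observed 1 are {n0 stuck-at-0, n0 inverted output, n1 stuck-at-0, n1 inverted output, n2 stuck-at-0, n2 inverted output, n3 stuck-at-1, n3 inverted output, n4 stuck-at-1, n4 inverted output}.
Test 2 (P=1, Q=0, R=1): fault-free n0=0, n1=1, n2=1, n3=0, n4=0 → 0; observed 1. Eliminates n0 stuck-at-0, n0 inverted output, n1 stuck-at-0, n1 inverted output, n2 stuck-at-0, n2 inverted output, n3 stuck-at-1, n3 inverted output.
Test 3 (P=0, Q=1, R=1): fault-free n0=1, n1=1, n2=0, n3=1, n4=1 → 1; observed 1. Eliminates n4 inverted output.
Only n4 stuck-at-1 is consistent with every test.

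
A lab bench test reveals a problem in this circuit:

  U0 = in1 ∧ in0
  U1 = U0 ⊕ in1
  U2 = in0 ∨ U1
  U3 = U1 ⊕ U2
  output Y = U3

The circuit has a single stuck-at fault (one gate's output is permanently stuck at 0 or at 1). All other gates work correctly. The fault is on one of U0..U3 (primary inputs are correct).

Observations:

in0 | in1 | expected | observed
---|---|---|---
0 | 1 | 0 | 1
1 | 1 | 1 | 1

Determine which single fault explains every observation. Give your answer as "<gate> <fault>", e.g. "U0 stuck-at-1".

Fault-free values for test 1 (in0=0, in1=1): U0=0, U1=1, U2=1, U3=0, giving Y=0. Observed 1.
Test 1: faults giving observed 1 are {U2 stuck-at-0, U3 stuck-at-1}.
Test 2 (in0=1, in1=1): fault-free U0=1, U1=0, U2=1, U3=1 → 1; observed 1. Eliminates U2 stuck-at-0.
Only U3 stuck-at-1 is consistent with every test.

U3 stuck-at-1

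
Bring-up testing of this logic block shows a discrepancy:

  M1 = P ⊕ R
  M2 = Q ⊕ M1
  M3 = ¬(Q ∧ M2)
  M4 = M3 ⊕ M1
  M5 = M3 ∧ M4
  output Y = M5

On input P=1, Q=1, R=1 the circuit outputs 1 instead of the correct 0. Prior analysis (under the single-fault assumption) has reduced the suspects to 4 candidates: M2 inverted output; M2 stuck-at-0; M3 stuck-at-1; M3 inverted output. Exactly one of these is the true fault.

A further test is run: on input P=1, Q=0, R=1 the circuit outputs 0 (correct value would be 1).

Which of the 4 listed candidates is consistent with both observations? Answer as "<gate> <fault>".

Evaluate each candidate on input P=1, Q=0, R=1:
  M2 inverted output: M1=0, M2=1 [inverted output], M3=1, M4=1, M5=1 → 1 — eliminated
  M2 stuck-at-0: M1=0, M2=0 [stuck-at-0], M3=1, M4=1, M5=1 → 1 — eliminated
  M3 stuck-at-1: M1=0, M2=0, M3=1 [stuck-at-1], M4=1, M5=1 → 1 — eliminated
  M3 inverted output: M1=0, M2=0, M3=0 [inverted output], M4=0, M5=0 → 0 — matches
Only M3 inverted output reproduces the observed 0.

M3 inverted output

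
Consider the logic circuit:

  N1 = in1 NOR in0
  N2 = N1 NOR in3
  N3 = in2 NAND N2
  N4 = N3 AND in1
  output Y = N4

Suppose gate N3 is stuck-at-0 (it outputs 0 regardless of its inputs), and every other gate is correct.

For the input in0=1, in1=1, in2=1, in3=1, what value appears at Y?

Propagate with N3 forced: N1=0, N2=0, N3=0 [stuck-at-0], N4=0.
So Y = 0. (Without the fault it would be 1.)

0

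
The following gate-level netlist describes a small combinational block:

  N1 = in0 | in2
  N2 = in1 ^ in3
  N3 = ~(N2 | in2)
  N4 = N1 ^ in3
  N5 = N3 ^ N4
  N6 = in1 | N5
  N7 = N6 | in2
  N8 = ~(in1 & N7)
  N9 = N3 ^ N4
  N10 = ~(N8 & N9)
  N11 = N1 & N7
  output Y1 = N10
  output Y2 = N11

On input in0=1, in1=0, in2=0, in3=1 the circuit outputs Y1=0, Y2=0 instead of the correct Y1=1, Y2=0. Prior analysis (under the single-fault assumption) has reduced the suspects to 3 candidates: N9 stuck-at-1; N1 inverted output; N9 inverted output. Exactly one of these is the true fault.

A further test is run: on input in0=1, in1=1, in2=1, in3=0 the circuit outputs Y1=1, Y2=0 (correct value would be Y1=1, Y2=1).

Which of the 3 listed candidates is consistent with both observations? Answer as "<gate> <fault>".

Evaluate each candidate on input in0=1, in1=1, in2=1, in3=0:
  N9 stuck-at-1: N1=1, N2=1, N3=0, N4=1, N5=1, N6=1, N7=1, N8=0, N9=1 [stuck-at-1], N10=1, N11=1 → Y1=1, Y2=1 — eliminated
  N1 inverted output: N1=0 [inverted output], N2=1, N3=0, N4=0, N5=0, N6=1, N7=1, N8=0, N9=0, N10=1, N11=0 → Y1=1, Y2=0 — matches
  N9 inverted output: N1=1, N2=1, N3=0, N4=1, N5=1, N6=1, N7=1, N8=0, N9=0 [inverted output], N10=1, N11=1 → Y1=1, Y2=1 — eliminated
Only N1 inverted output reproduces the observed Y1=1, Y2=0.

N1 inverted output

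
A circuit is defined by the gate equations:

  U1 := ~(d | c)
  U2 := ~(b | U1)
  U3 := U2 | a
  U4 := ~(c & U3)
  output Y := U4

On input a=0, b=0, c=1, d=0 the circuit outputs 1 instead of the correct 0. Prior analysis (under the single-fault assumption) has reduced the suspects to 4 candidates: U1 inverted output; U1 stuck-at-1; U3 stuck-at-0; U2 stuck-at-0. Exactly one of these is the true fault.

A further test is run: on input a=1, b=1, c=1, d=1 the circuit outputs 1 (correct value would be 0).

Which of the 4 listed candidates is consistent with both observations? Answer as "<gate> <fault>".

U3 stuck-at-0

Evaluate each candidate on input a=1, b=1, c=1, d=1:
  U1 inverted output: U1=1 [inverted output], U2=0, U3=1, U4=0 → 0 — eliminated
  U1 stuck-at-1: U1=1 [stuck-at-1], U2=0, U3=1, U4=0 → 0 — eliminated
  U3 stuck-at-0: U1=0, U2=0, U3=0 [stuck-at-0], U4=1 → 1 — matches
  U2 stuck-at-0: U1=0, U2=0 [stuck-at-0], U3=1, U4=0 → 0 — eliminated
Only U3 stuck-at-0 reproduces the observed 1.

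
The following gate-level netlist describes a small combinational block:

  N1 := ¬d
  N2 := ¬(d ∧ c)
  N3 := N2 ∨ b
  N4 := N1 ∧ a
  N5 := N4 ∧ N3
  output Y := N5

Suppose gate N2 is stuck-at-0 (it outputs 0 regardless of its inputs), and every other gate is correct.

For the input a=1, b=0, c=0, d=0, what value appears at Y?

0

Propagate with N2 forced: N1=1, N2=0 [stuck-at-0], N3=0, N4=1, N5=0.
So Y = 0. (Without the fault it would be 1.)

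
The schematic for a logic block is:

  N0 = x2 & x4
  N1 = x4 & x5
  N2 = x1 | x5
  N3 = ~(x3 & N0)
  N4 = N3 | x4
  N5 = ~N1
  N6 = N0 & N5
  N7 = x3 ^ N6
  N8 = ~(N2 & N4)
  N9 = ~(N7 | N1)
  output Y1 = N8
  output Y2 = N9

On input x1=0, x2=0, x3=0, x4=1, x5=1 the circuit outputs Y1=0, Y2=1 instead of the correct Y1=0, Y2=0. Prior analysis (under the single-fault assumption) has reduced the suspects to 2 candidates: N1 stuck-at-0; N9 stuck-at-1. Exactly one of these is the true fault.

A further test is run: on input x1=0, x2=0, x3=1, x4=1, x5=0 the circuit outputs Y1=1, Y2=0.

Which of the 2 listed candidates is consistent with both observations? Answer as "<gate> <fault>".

Evaluate each candidate on input x1=0, x2=0, x3=1, x4=1, x5=0:
  N1 stuck-at-0: N0=0, N1=0 [stuck-at-0], N2=0, N3=1, N4=1, N5=1, N6=0, N7=1, N8=1, N9=0 → Y1=1, Y2=0 — matches
  N9 stuck-at-1: N0=0, N1=0, N2=0, N3=1, N4=1, N5=1, N6=0, N7=1, N8=1, N9=1 [stuck-at-1] → Y1=1, Y2=1 — eliminated
Only N1 stuck-at-0 reproduces the observed Y1=1, Y2=0.

N1 stuck-at-0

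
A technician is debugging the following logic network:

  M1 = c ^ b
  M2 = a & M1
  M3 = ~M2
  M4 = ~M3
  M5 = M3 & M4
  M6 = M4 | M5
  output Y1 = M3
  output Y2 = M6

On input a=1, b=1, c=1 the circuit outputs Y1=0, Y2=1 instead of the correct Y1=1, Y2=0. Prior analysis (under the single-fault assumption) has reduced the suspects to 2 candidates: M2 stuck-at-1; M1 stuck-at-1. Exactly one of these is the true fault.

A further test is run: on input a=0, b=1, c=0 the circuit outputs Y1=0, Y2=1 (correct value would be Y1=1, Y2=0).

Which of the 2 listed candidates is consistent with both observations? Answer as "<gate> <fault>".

Evaluate each candidate on input a=0, b=1, c=0:
  M2 stuck-at-1: M1=1, M2=1 [stuck-at-1], M3=0, M4=1, M5=0, M6=1 → Y1=0, Y2=1 — matches
  M1 stuck-at-1: M1=1 [stuck-at-1], M2=0, M3=1, M4=0, M5=0, M6=0 → Y1=1, Y2=0 — eliminated
Only M2 stuck-at-1 reproduces the observed Y1=0, Y2=1.

M2 stuck-at-1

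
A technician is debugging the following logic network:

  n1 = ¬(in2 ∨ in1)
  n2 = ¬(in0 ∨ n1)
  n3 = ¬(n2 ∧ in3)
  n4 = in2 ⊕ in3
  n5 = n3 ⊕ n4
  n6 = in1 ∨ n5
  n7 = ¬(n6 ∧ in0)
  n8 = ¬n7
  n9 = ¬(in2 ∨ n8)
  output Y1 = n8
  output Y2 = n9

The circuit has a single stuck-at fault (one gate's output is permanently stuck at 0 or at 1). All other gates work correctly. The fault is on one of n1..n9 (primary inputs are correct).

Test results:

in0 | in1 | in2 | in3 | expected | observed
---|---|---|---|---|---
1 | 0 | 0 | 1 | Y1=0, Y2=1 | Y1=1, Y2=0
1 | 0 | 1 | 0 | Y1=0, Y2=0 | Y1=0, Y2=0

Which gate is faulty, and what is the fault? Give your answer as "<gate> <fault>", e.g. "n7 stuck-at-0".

n2 stuck-at-1

Fault-free values for test 1 (in0=1, in1=0, in2=0, in3=1): n1=1, n2=0, n3=1, n4=1, n5=0, n6=0, n7=1, n8=0, n9=1, giving Y1=0, Y2=1. Observed Y1=1, Y2=0.
Test 1: faults giving observed Y1=1, Y2=0 are {n2 stuck-at-1, n3 stuck-at-0, n4 stuck-at-0, n5 stuck-at-1, n6 stuck-at-1, n7 stuck-at-0, n8 stuck-at-1}.
Test 2 (in0=1, in1=0, in2=1, in3=0): fault-free n1=0, n2=0, n3=1, n4=1, n5=0, n6=0, n7=1, n8=0, n9=0 → Y1=0, Y2=0; observed Y1=0, Y2=0. Eliminates n3 stuck-at-0, n4 stuck-at-0, n5 stuck-at-1, n6 stuck-at-1, n7 stuck-at-0, n8 stuck-at-1.
Only n2 stuck-at-1 is consistent with every test.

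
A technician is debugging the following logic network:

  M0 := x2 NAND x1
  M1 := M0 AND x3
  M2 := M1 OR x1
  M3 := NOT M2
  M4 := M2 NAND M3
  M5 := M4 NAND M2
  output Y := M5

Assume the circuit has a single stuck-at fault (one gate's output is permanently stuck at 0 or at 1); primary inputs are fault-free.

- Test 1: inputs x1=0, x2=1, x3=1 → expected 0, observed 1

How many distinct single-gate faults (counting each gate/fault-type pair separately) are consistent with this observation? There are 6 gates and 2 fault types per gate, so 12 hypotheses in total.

Fault-free: M0=1, M1=1, M2=1, M3=0, M4=1, M5=0 → 0. Observed 1.
  M0 stuck-at-0: output 1 ✓
  M0 stuck-at-1: output 0 ✗
  M1 stuck-at-0: output 1 ✓
  M1 stuck-at-1: output 0 ✗
  M2 stuck-at-0: output 1 ✓
  M2 stuck-at-1: output 0 ✗
  M3 stuck-at-0: output 0 ✗
  M3 stuck-at-1: output 1 ✓
  M4 stuck-at-0: output 1 ✓
  M4 stuck-at-1: output 0 ✗
  M5 stuck-at-0: output 0 ✗
  M5 stuck-at-1: output 1 ✓
Consistent faults: {M0 stuck-at-0, M1 stuck-at-0, M2 stuck-at-0, M3 stuck-at-1, M4 stuck-at-0, M5 stuck-at-1} — 6 in all.

6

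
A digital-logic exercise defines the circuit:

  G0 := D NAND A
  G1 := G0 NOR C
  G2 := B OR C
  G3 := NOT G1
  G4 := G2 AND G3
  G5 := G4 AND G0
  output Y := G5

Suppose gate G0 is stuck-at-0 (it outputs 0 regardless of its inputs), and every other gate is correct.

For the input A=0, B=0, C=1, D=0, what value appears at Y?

0

Propagate with G0 forced: G0=0 [stuck-at-0], G1=0, G2=1, G3=1, G4=1, G5=0.
So Y = 0. (Without the fault it would be 1.)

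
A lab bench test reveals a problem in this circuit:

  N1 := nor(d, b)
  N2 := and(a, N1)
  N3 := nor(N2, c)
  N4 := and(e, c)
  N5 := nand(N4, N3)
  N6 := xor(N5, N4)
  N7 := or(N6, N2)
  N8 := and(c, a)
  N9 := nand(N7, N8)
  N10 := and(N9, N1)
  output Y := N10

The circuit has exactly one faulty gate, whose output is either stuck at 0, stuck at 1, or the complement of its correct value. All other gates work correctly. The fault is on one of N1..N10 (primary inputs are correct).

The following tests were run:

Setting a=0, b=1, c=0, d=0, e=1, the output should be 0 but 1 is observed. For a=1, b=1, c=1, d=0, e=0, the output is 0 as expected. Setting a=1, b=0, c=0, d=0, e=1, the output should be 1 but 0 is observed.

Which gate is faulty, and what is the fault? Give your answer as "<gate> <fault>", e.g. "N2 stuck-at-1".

Fault-free values for test 1 (a=0, b=1, c=0, d=0, e=1): N1=0, N2=0, N3=1, N4=0, N5=1, N6=1, N7=1, N8=0, N9=1, N10=0, giving Y=0. Observed 1.
Test 1: faults giving observed 1 are {N1 stuck-at-1, N1 inverted output, N10 stuck-at-1, N10 inverted output}.
Test 2 (a=1, b=1, c=1, d=0, e=0): fault-free N1=0, N2=0, N3=0, N4=0, N5=1, N6=1, N7=1, N8=1, N9=0, N10=0 → 0; observed 0. Eliminates N10 stuck-at-1, N10 inverted output.
Test 3 (a=1, b=0, c=0, d=0, e=1): fault-free N1=1, N2=1, N3=0, N4=0, N5=1, N6=1, N7=1, N8=0, N9=1, N10=1 → 1; observed 0. Eliminates N1 stuck-at-1.
Only N1 inverted output is consistent with every test.

N1 inverted output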